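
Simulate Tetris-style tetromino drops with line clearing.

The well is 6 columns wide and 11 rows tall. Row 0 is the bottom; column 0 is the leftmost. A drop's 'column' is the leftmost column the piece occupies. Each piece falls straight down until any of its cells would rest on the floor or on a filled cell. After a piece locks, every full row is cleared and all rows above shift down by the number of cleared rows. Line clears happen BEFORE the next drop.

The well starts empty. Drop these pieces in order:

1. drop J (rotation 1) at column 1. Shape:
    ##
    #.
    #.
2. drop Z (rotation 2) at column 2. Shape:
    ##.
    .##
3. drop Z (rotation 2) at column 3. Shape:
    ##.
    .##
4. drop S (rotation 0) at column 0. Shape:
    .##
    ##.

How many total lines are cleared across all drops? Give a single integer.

Answer: 1

Derivation:
Drop 1: J rot1 at col 1 lands with bottom-row=0; cleared 0 line(s) (total 0); column heights now [0 3 3 0 0 0], max=3
Drop 2: Z rot2 at col 2 lands with bottom-row=2; cleared 0 line(s) (total 0); column heights now [0 3 4 4 3 0], max=4
Drop 3: Z rot2 at col 3 lands with bottom-row=3; cleared 0 line(s) (total 0); column heights now [0 3 4 5 5 4], max=5
Drop 4: S rot0 at col 0 lands with bottom-row=3; cleared 1 line(s) (total 1); column heights now [0 4 4 4 4 0], max=4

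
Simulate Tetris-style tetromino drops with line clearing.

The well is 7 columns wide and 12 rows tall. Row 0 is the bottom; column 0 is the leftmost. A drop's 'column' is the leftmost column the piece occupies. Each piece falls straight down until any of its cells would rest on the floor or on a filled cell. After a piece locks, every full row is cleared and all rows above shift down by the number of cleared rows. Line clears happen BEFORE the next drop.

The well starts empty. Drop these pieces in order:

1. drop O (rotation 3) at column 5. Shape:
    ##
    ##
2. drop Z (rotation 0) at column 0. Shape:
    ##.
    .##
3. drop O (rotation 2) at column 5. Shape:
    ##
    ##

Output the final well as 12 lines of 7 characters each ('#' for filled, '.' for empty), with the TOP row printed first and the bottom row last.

Answer: .......
.......
.......
.......
.......
.......
.......
.......
.....##
.....##
##...##
.##..##

Derivation:
Drop 1: O rot3 at col 5 lands with bottom-row=0; cleared 0 line(s) (total 0); column heights now [0 0 0 0 0 2 2], max=2
Drop 2: Z rot0 at col 0 lands with bottom-row=0; cleared 0 line(s) (total 0); column heights now [2 2 1 0 0 2 2], max=2
Drop 3: O rot2 at col 5 lands with bottom-row=2; cleared 0 line(s) (total 0); column heights now [2 2 1 0 0 4 4], max=4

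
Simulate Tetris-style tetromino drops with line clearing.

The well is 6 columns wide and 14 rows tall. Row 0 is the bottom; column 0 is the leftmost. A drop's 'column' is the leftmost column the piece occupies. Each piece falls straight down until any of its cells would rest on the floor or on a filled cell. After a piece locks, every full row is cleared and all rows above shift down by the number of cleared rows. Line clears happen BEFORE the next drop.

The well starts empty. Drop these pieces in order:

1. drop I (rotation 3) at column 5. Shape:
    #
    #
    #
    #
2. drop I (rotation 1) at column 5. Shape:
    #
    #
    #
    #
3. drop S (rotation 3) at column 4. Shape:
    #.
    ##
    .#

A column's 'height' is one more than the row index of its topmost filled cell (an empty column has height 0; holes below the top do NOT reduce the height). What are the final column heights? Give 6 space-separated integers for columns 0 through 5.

Answer: 0 0 0 0 11 10

Derivation:
Drop 1: I rot3 at col 5 lands with bottom-row=0; cleared 0 line(s) (total 0); column heights now [0 0 0 0 0 4], max=4
Drop 2: I rot1 at col 5 lands with bottom-row=4; cleared 0 line(s) (total 0); column heights now [0 0 0 0 0 8], max=8
Drop 3: S rot3 at col 4 lands with bottom-row=8; cleared 0 line(s) (total 0); column heights now [0 0 0 0 11 10], max=11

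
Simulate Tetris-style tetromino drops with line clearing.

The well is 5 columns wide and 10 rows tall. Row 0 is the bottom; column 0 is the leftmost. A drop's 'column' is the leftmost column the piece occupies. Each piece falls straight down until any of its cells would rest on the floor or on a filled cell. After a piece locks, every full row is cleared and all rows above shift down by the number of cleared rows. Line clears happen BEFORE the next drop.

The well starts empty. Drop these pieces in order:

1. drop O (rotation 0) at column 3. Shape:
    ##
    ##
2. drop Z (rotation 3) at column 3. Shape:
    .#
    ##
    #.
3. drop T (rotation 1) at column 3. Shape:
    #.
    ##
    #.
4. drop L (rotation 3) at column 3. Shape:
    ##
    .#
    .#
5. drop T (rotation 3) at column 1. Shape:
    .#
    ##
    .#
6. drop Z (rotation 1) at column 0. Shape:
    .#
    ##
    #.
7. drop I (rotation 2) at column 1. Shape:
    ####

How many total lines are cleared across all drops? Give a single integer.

Answer: 1

Derivation:
Drop 1: O rot0 at col 3 lands with bottom-row=0; cleared 0 line(s) (total 0); column heights now [0 0 0 2 2], max=2
Drop 2: Z rot3 at col 3 lands with bottom-row=2; cleared 0 line(s) (total 0); column heights now [0 0 0 4 5], max=5
Drop 3: T rot1 at col 3 lands with bottom-row=4; cleared 0 line(s) (total 0); column heights now [0 0 0 7 6], max=7
Drop 4: L rot3 at col 3 lands with bottom-row=6; cleared 0 line(s) (total 0); column heights now [0 0 0 9 9], max=9
Drop 5: T rot3 at col 1 lands with bottom-row=0; cleared 0 line(s) (total 0); column heights now [0 2 3 9 9], max=9
Drop 6: Z rot1 at col 0 lands with bottom-row=1; cleared 1 line(s) (total 1); column heights now [2 3 2 8 8], max=8
Drop 7: I rot2 at col 1 lands with bottom-row=8; cleared 0 line(s) (total 1); column heights now [2 9 9 9 9], max=9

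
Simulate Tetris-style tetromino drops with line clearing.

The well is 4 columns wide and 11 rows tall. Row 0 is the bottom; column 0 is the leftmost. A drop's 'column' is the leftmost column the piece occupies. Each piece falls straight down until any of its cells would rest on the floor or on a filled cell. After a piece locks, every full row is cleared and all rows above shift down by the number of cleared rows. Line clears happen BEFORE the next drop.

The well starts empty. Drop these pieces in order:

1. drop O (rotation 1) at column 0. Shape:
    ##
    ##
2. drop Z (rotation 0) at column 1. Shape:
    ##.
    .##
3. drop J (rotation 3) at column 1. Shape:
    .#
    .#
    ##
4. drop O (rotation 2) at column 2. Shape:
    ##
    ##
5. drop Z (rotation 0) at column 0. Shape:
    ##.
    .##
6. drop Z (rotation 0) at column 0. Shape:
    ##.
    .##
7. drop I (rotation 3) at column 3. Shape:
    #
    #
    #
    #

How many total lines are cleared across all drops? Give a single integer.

Answer: 1

Derivation:
Drop 1: O rot1 at col 0 lands with bottom-row=0; cleared 0 line(s) (total 0); column heights now [2 2 0 0], max=2
Drop 2: Z rot0 at col 1 lands with bottom-row=1; cleared 1 line(s) (total 1); column heights now [1 2 2 0], max=2
Drop 3: J rot3 at col 1 lands with bottom-row=2; cleared 0 line(s) (total 1); column heights now [1 3 5 0], max=5
Drop 4: O rot2 at col 2 lands with bottom-row=5; cleared 0 line(s) (total 1); column heights now [1 3 7 7], max=7
Drop 5: Z rot0 at col 0 lands with bottom-row=7; cleared 0 line(s) (total 1); column heights now [9 9 8 7], max=9
Drop 6: Z rot0 at col 0 lands with bottom-row=9; cleared 0 line(s) (total 1); column heights now [11 11 10 7], max=11
Drop 7: I rot3 at col 3 lands with bottom-row=7; cleared 0 line(s) (total 1); column heights now [11 11 10 11], max=11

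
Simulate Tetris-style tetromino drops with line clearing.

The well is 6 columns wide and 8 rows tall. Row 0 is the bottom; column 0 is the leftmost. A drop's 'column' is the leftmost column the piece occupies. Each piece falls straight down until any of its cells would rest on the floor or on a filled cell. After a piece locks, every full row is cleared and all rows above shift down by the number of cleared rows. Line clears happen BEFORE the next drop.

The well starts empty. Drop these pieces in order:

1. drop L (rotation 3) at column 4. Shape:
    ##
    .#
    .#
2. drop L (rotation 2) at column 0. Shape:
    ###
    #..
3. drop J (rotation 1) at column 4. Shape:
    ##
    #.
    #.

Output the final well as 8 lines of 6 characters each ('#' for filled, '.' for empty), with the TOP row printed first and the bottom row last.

Answer: ......
......
....##
....#.
....#.
....##
###..#
#....#

Derivation:
Drop 1: L rot3 at col 4 lands with bottom-row=0; cleared 0 line(s) (total 0); column heights now [0 0 0 0 3 3], max=3
Drop 2: L rot2 at col 0 lands with bottom-row=0; cleared 0 line(s) (total 0); column heights now [2 2 2 0 3 3], max=3
Drop 3: J rot1 at col 4 lands with bottom-row=3; cleared 0 line(s) (total 0); column heights now [2 2 2 0 6 6], max=6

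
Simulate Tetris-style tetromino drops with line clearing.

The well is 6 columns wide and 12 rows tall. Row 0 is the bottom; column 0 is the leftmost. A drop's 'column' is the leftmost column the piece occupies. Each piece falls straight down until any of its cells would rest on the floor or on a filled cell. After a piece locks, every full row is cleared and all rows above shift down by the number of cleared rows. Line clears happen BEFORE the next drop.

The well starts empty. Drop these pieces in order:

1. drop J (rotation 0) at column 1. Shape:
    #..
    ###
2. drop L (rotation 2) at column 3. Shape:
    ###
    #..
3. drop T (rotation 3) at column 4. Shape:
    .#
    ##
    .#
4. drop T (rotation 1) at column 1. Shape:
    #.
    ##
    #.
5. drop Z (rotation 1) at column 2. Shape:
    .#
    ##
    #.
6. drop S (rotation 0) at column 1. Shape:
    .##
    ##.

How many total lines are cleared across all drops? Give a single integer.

Answer: 0

Derivation:
Drop 1: J rot0 at col 1 lands with bottom-row=0; cleared 0 line(s) (total 0); column heights now [0 2 1 1 0 0], max=2
Drop 2: L rot2 at col 3 lands with bottom-row=1; cleared 0 line(s) (total 0); column heights now [0 2 1 3 3 3], max=3
Drop 3: T rot3 at col 4 lands with bottom-row=3; cleared 0 line(s) (total 0); column heights now [0 2 1 3 5 6], max=6
Drop 4: T rot1 at col 1 lands with bottom-row=2; cleared 0 line(s) (total 0); column heights now [0 5 4 3 5 6], max=6
Drop 5: Z rot1 at col 2 lands with bottom-row=4; cleared 0 line(s) (total 0); column heights now [0 5 6 7 5 6], max=7
Drop 6: S rot0 at col 1 lands with bottom-row=6; cleared 0 line(s) (total 0); column heights now [0 7 8 8 5 6], max=8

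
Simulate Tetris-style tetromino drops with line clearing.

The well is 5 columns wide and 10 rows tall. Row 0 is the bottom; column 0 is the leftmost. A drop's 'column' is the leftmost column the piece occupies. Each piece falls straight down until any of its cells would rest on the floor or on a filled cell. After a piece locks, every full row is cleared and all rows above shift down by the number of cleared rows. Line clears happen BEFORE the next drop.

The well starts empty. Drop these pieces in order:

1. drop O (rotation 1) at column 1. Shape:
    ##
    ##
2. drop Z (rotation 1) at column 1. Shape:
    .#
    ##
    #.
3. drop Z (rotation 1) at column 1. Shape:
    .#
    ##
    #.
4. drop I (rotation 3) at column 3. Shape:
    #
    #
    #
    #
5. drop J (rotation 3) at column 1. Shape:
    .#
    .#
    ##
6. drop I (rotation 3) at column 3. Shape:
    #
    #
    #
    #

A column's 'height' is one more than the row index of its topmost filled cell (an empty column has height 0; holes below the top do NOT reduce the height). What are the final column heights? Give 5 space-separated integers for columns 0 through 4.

Answer: 0 8 10 8 0

Derivation:
Drop 1: O rot1 at col 1 lands with bottom-row=0; cleared 0 line(s) (total 0); column heights now [0 2 2 0 0], max=2
Drop 2: Z rot1 at col 1 lands with bottom-row=2; cleared 0 line(s) (total 0); column heights now [0 4 5 0 0], max=5
Drop 3: Z rot1 at col 1 lands with bottom-row=4; cleared 0 line(s) (total 0); column heights now [0 6 7 0 0], max=7
Drop 4: I rot3 at col 3 lands with bottom-row=0; cleared 0 line(s) (total 0); column heights now [0 6 7 4 0], max=7
Drop 5: J rot3 at col 1 lands with bottom-row=7; cleared 0 line(s) (total 0); column heights now [0 8 10 4 0], max=10
Drop 6: I rot3 at col 3 lands with bottom-row=4; cleared 0 line(s) (total 0); column heights now [0 8 10 8 0], max=10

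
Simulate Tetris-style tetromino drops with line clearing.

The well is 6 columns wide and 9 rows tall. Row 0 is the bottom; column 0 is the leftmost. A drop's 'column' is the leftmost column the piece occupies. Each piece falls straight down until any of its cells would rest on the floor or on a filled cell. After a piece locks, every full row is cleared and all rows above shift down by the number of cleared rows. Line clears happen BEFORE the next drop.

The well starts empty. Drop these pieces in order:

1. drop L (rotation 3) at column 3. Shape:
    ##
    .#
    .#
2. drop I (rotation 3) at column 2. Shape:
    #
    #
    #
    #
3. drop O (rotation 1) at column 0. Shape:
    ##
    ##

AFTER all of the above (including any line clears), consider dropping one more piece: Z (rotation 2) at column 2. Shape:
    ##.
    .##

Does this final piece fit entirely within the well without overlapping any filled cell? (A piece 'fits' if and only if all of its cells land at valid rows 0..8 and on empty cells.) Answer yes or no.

Drop 1: L rot3 at col 3 lands with bottom-row=0; cleared 0 line(s) (total 0); column heights now [0 0 0 3 3 0], max=3
Drop 2: I rot3 at col 2 lands with bottom-row=0; cleared 0 line(s) (total 0); column heights now [0 0 4 3 3 0], max=4
Drop 3: O rot1 at col 0 lands with bottom-row=0; cleared 0 line(s) (total 0); column heights now [2 2 4 3 3 0], max=4
Test piece Z rot2 at col 2 (width 3): heights before test = [2 2 4 3 3 0]; fits = True

Answer: yes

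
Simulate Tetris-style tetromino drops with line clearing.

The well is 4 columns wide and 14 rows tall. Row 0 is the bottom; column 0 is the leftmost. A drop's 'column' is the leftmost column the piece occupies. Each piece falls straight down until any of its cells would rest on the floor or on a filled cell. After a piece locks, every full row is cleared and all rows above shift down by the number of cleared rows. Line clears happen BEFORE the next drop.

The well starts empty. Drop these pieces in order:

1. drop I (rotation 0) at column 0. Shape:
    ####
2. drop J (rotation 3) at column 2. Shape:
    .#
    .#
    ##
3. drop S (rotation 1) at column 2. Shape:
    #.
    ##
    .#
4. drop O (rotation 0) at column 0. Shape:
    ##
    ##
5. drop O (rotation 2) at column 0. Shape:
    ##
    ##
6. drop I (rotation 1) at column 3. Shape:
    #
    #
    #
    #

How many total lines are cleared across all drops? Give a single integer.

Drop 1: I rot0 at col 0 lands with bottom-row=0; cleared 1 line(s) (total 1); column heights now [0 0 0 0], max=0
Drop 2: J rot3 at col 2 lands with bottom-row=0; cleared 0 line(s) (total 1); column heights now [0 0 1 3], max=3
Drop 3: S rot1 at col 2 lands with bottom-row=3; cleared 0 line(s) (total 1); column heights now [0 0 6 5], max=6
Drop 4: O rot0 at col 0 lands with bottom-row=0; cleared 1 line(s) (total 2); column heights now [1 1 5 4], max=5
Drop 5: O rot2 at col 0 lands with bottom-row=1; cleared 0 line(s) (total 2); column heights now [3 3 5 4], max=5
Drop 6: I rot1 at col 3 lands with bottom-row=4; cleared 0 line(s) (total 2); column heights now [3 3 5 8], max=8

Answer: 2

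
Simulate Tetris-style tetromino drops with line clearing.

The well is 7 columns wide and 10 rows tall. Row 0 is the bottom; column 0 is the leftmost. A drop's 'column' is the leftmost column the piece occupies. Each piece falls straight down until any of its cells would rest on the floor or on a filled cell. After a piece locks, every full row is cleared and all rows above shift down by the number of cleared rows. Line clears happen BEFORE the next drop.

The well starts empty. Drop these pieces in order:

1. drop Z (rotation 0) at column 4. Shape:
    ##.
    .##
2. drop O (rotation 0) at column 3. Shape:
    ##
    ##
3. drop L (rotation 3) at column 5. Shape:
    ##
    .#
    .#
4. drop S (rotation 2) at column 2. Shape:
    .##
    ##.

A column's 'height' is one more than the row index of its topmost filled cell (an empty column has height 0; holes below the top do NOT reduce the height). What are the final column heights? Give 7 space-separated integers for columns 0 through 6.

Answer: 0 0 5 6 6 4 4

Derivation:
Drop 1: Z rot0 at col 4 lands with bottom-row=0; cleared 0 line(s) (total 0); column heights now [0 0 0 0 2 2 1], max=2
Drop 2: O rot0 at col 3 lands with bottom-row=2; cleared 0 line(s) (total 0); column heights now [0 0 0 4 4 2 1], max=4
Drop 3: L rot3 at col 5 lands with bottom-row=1; cleared 0 line(s) (total 0); column heights now [0 0 0 4 4 4 4], max=4
Drop 4: S rot2 at col 2 lands with bottom-row=4; cleared 0 line(s) (total 0); column heights now [0 0 5 6 6 4 4], max=6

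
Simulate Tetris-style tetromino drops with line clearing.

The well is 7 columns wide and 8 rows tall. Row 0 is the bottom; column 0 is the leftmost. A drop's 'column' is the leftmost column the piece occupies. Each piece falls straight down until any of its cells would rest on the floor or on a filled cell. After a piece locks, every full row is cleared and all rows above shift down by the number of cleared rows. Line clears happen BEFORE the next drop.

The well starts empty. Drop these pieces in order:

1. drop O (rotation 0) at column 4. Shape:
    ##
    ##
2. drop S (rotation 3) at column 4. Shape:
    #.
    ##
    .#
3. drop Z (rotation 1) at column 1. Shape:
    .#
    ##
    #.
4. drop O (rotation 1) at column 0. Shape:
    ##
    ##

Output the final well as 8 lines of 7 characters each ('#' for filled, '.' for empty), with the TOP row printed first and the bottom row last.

Answer: .......
.......
.......
....#..
##..##.
###..#.
.##.##.
.#..##.

Derivation:
Drop 1: O rot0 at col 4 lands with bottom-row=0; cleared 0 line(s) (total 0); column heights now [0 0 0 0 2 2 0], max=2
Drop 2: S rot3 at col 4 lands with bottom-row=2; cleared 0 line(s) (total 0); column heights now [0 0 0 0 5 4 0], max=5
Drop 3: Z rot1 at col 1 lands with bottom-row=0; cleared 0 line(s) (total 0); column heights now [0 2 3 0 5 4 0], max=5
Drop 4: O rot1 at col 0 lands with bottom-row=2; cleared 0 line(s) (total 0); column heights now [4 4 3 0 5 4 0], max=5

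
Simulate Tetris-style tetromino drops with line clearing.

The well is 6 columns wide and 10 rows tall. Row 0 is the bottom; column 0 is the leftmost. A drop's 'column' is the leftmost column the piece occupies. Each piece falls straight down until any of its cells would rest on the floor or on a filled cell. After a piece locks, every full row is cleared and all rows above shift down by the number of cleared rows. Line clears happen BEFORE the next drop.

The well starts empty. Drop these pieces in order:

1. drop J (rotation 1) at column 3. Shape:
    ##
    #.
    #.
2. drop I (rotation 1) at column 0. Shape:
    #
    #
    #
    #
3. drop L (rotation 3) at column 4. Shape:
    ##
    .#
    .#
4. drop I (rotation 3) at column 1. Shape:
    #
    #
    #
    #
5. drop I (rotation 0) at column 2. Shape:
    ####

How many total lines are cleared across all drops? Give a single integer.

Answer: 0

Derivation:
Drop 1: J rot1 at col 3 lands with bottom-row=0; cleared 0 line(s) (total 0); column heights now [0 0 0 3 3 0], max=3
Drop 2: I rot1 at col 0 lands with bottom-row=0; cleared 0 line(s) (total 0); column heights now [4 0 0 3 3 0], max=4
Drop 3: L rot3 at col 4 lands with bottom-row=1; cleared 0 line(s) (total 0); column heights now [4 0 0 3 4 4], max=4
Drop 4: I rot3 at col 1 lands with bottom-row=0; cleared 0 line(s) (total 0); column heights now [4 4 0 3 4 4], max=4
Drop 5: I rot0 at col 2 lands with bottom-row=4; cleared 0 line(s) (total 0); column heights now [4 4 5 5 5 5], max=5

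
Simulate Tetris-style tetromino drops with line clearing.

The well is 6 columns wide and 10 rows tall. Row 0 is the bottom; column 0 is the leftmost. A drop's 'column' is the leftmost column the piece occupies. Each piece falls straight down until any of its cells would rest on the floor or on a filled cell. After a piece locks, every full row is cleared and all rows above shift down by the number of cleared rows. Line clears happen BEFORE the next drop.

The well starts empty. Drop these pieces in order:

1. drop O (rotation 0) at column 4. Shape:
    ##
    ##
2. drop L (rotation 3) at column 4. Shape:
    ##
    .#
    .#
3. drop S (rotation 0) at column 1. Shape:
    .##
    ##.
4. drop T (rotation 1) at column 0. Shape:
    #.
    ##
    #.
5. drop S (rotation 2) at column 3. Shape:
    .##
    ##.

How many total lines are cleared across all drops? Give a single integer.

Drop 1: O rot0 at col 4 lands with bottom-row=0; cleared 0 line(s) (total 0); column heights now [0 0 0 0 2 2], max=2
Drop 2: L rot3 at col 4 lands with bottom-row=2; cleared 0 line(s) (total 0); column heights now [0 0 0 0 5 5], max=5
Drop 3: S rot0 at col 1 lands with bottom-row=0; cleared 0 line(s) (total 0); column heights now [0 1 2 2 5 5], max=5
Drop 4: T rot1 at col 0 lands with bottom-row=0; cleared 1 line(s) (total 1); column heights now [2 1 1 0 4 4], max=4
Drop 5: S rot2 at col 3 lands with bottom-row=4; cleared 0 line(s) (total 1); column heights now [2 1 1 5 6 6], max=6

Answer: 1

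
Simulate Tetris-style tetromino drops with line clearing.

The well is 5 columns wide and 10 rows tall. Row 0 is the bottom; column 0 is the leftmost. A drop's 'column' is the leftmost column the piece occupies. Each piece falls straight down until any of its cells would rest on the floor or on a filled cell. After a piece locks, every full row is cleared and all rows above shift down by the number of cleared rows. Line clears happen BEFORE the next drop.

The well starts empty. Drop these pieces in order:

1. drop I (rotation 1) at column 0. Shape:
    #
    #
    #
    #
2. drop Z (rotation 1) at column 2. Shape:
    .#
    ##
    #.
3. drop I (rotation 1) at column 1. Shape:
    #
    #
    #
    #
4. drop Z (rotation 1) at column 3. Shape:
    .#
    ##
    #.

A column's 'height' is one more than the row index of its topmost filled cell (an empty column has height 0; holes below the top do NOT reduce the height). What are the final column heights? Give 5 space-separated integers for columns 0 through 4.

Answer: 4 4 2 5 6

Derivation:
Drop 1: I rot1 at col 0 lands with bottom-row=0; cleared 0 line(s) (total 0); column heights now [4 0 0 0 0], max=4
Drop 2: Z rot1 at col 2 lands with bottom-row=0; cleared 0 line(s) (total 0); column heights now [4 0 2 3 0], max=4
Drop 3: I rot1 at col 1 lands with bottom-row=0; cleared 0 line(s) (total 0); column heights now [4 4 2 3 0], max=4
Drop 4: Z rot1 at col 3 lands with bottom-row=3; cleared 0 line(s) (total 0); column heights now [4 4 2 5 6], max=6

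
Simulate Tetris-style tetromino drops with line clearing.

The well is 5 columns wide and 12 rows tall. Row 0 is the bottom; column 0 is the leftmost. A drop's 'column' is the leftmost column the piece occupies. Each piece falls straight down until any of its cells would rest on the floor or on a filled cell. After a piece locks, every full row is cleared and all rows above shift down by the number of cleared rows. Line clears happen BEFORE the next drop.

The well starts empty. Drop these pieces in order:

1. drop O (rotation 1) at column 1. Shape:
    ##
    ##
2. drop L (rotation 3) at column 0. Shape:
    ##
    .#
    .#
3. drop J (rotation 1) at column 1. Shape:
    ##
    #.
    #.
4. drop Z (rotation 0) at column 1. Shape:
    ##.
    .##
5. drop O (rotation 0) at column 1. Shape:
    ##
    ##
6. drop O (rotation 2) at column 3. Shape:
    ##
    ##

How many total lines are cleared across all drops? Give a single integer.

Drop 1: O rot1 at col 1 lands with bottom-row=0; cleared 0 line(s) (total 0); column heights now [0 2 2 0 0], max=2
Drop 2: L rot3 at col 0 lands with bottom-row=2; cleared 0 line(s) (total 0); column heights now [5 5 2 0 0], max=5
Drop 3: J rot1 at col 1 lands with bottom-row=5; cleared 0 line(s) (total 0); column heights now [5 8 8 0 0], max=8
Drop 4: Z rot0 at col 1 lands with bottom-row=8; cleared 0 line(s) (total 0); column heights now [5 10 10 9 0], max=10
Drop 5: O rot0 at col 1 lands with bottom-row=10; cleared 0 line(s) (total 0); column heights now [5 12 12 9 0], max=12
Drop 6: O rot2 at col 3 lands with bottom-row=9; cleared 0 line(s) (total 0); column heights now [5 12 12 11 11], max=12

Answer: 0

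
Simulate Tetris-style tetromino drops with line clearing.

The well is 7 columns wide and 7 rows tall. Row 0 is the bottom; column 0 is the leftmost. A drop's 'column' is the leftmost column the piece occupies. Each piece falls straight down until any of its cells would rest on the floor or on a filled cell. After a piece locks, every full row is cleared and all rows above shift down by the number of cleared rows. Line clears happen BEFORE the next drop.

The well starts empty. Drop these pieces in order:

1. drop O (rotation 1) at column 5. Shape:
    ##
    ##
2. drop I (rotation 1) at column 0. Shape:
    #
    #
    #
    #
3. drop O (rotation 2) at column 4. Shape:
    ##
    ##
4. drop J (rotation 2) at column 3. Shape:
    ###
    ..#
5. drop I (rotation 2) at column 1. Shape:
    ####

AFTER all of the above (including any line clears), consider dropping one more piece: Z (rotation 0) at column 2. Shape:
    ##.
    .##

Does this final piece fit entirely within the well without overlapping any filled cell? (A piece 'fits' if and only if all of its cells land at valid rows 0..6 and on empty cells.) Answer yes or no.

Answer: no

Derivation:
Drop 1: O rot1 at col 5 lands with bottom-row=0; cleared 0 line(s) (total 0); column heights now [0 0 0 0 0 2 2], max=2
Drop 2: I rot1 at col 0 lands with bottom-row=0; cleared 0 line(s) (total 0); column heights now [4 0 0 0 0 2 2], max=4
Drop 3: O rot2 at col 4 lands with bottom-row=2; cleared 0 line(s) (total 0); column heights now [4 0 0 0 4 4 2], max=4
Drop 4: J rot2 at col 3 lands with bottom-row=4; cleared 0 line(s) (total 0); column heights now [4 0 0 6 6 6 2], max=6
Drop 5: I rot2 at col 1 lands with bottom-row=6; cleared 0 line(s) (total 0); column heights now [4 7 7 7 7 6 2], max=7
Test piece Z rot0 at col 2 (width 3): heights before test = [4 7 7 7 7 6 2]; fits = False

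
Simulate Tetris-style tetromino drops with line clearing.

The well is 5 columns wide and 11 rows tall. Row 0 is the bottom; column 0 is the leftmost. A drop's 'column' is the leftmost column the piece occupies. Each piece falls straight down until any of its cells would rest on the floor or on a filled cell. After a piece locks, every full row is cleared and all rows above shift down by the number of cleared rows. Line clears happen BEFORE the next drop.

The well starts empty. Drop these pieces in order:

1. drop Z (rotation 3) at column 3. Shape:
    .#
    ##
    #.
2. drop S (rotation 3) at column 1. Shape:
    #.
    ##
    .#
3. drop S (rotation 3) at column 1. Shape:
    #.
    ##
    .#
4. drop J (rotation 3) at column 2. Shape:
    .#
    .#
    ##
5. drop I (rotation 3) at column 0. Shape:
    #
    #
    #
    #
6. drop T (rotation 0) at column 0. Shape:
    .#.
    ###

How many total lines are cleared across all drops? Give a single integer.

Answer: 1

Derivation:
Drop 1: Z rot3 at col 3 lands with bottom-row=0; cleared 0 line(s) (total 0); column heights now [0 0 0 2 3], max=3
Drop 2: S rot3 at col 1 lands with bottom-row=0; cleared 0 line(s) (total 0); column heights now [0 3 2 2 3], max=3
Drop 3: S rot3 at col 1 lands with bottom-row=2; cleared 0 line(s) (total 0); column heights now [0 5 4 2 3], max=5
Drop 4: J rot3 at col 2 lands with bottom-row=4; cleared 0 line(s) (total 0); column heights now [0 5 5 7 3], max=7
Drop 5: I rot3 at col 0 lands with bottom-row=0; cleared 1 line(s) (total 1); column heights now [3 4 4 6 2], max=6
Drop 6: T rot0 at col 0 lands with bottom-row=4; cleared 0 line(s) (total 1); column heights now [5 6 5 6 2], max=6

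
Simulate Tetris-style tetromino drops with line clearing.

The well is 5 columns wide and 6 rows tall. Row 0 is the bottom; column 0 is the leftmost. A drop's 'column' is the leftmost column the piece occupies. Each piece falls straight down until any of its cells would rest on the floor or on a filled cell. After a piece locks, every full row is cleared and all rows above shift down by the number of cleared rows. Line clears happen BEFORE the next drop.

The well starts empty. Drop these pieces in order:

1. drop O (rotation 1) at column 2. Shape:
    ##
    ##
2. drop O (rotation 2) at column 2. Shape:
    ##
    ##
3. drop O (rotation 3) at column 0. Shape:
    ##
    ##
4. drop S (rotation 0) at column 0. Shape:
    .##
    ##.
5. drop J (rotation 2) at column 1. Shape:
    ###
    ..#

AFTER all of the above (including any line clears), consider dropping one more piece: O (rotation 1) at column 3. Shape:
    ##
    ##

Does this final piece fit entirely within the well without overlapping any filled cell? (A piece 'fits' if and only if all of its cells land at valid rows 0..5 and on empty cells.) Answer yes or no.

Drop 1: O rot1 at col 2 lands with bottom-row=0; cleared 0 line(s) (total 0); column heights now [0 0 2 2 0], max=2
Drop 2: O rot2 at col 2 lands with bottom-row=2; cleared 0 line(s) (total 0); column heights now [0 0 4 4 0], max=4
Drop 3: O rot3 at col 0 lands with bottom-row=0; cleared 0 line(s) (total 0); column heights now [2 2 4 4 0], max=4
Drop 4: S rot0 at col 0 lands with bottom-row=3; cleared 0 line(s) (total 0); column heights now [4 5 5 4 0], max=5
Drop 5: J rot2 at col 1 lands with bottom-row=4; cleared 0 line(s) (total 0); column heights now [4 6 6 6 0], max=6
Test piece O rot1 at col 3 (width 2): heights before test = [4 6 6 6 0]; fits = False

Answer: no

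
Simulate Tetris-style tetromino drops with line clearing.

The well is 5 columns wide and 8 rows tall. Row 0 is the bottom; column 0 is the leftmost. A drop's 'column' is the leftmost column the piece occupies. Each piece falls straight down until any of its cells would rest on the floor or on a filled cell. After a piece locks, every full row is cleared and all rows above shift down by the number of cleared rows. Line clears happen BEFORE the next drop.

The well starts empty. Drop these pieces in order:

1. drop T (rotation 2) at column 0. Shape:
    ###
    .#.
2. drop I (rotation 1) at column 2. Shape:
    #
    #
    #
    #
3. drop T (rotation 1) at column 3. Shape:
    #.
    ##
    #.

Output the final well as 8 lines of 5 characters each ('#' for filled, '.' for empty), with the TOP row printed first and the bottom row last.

Drop 1: T rot2 at col 0 lands with bottom-row=0; cleared 0 line(s) (total 0); column heights now [2 2 2 0 0], max=2
Drop 2: I rot1 at col 2 lands with bottom-row=2; cleared 0 line(s) (total 0); column heights now [2 2 6 0 0], max=6
Drop 3: T rot1 at col 3 lands with bottom-row=0; cleared 1 line(s) (total 1); column heights now [0 1 5 2 0], max=5

Answer: .....
.....
.....
..#..
..#..
..#..
..##.
.#.#.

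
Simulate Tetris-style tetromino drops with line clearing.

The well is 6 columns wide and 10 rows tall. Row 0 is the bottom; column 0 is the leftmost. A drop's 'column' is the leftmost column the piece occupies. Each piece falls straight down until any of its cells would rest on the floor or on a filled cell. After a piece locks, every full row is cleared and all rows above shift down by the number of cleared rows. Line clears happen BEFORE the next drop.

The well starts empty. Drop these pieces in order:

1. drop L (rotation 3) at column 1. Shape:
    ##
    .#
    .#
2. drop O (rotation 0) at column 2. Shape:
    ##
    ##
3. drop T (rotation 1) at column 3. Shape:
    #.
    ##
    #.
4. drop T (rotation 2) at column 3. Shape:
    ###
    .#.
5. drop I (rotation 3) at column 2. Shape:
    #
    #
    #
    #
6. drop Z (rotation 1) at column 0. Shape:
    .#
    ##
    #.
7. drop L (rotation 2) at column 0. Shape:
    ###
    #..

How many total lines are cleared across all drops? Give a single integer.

Drop 1: L rot3 at col 1 lands with bottom-row=0; cleared 0 line(s) (total 0); column heights now [0 3 3 0 0 0], max=3
Drop 2: O rot0 at col 2 lands with bottom-row=3; cleared 0 line(s) (total 0); column heights now [0 3 5 5 0 0], max=5
Drop 3: T rot1 at col 3 lands with bottom-row=5; cleared 0 line(s) (total 0); column heights now [0 3 5 8 7 0], max=8
Drop 4: T rot2 at col 3 lands with bottom-row=7; cleared 0 line(s) (total 0); column heights now [0 3 5 9 9 9], max=9
Drop 5: I rot3 at col 2 lands with bottom-row=5; cleared 0 line(s) (total 0); column heights now [0 3 9 9 9 9], max=9
Drop 6: Z rot1 at col 0 lands with bottom-row=2; cleared 0 line(s) (total 0); column heights now [4 5 9 9 9 9], max=9
Drop 7: L rot2 at col 0 lands with bottom-row=8; cleared 0 line(s) (total 0); column heights now [10 10 10 9 9 9], max=10

Answer: 0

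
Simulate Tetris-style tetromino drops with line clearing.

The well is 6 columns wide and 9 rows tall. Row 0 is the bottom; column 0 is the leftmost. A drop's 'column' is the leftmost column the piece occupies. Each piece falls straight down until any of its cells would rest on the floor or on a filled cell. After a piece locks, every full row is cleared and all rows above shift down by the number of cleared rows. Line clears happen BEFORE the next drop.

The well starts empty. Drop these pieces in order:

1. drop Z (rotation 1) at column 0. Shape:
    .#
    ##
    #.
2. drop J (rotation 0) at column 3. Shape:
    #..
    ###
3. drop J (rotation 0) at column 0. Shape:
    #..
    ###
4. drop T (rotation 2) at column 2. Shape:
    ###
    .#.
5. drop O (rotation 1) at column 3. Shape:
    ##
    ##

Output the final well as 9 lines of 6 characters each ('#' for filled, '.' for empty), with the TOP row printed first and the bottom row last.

Drop 1: Z rot1 at col 0 lands with bottom-row=0; cleared 0 line(s) (total 0); column heights now [2 3 0 0 0 0], max=3
Drop 2: J rot0 at col 3 lands with bottom-row=0; cleared 0 line(s) (total 0); column heights now [2 3 0 2 1 1], max=3
Drop 3: J rot0 at col 0 lands with bottom-row=3; cleared 0 line(s) (total 0); column heights now [5 4 4 2 1 1], max=5
Drop 4: T rot2 at col 2 lands with bottom-row=3; cleared 0 line(s) (total 0); column heights now [5 4 5 5 5 1], max=5
Drop 5: O rot1 at col 3 lands with bottom-row=5; cleared 0 line(s) (total 0); column heights now [5 4 5 7 7 1], max=7

Answer: ......
......
...##.
...##.
#.###.
####..
.#....
##.#..
#..###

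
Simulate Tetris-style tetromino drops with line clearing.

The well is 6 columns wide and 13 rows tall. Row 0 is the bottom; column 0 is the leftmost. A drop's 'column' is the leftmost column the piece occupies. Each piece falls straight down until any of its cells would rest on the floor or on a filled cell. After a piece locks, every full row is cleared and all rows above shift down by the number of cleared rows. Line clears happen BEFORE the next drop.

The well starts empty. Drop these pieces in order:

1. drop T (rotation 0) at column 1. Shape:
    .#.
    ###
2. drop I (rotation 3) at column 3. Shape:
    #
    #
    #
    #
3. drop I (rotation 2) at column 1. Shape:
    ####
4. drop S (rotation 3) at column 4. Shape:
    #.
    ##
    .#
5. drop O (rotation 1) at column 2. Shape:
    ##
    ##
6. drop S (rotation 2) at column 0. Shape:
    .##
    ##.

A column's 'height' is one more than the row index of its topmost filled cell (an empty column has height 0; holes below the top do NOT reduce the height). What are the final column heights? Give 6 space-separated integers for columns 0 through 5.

Drop 1: T rot0 at col 1 lands with bottom-row=0; cleared 0 line(s) (total 0); column heights now [0 1 2 1 0 0], max=2
Drop 2: I rot3 at col 3 lands with bottom-row=1; cleared 0 line(s) (total 0); column heights now [0 1 2 5 0 0], max=5
Drop 3: I rot2 at col 1 lands with bottom-row=5; cleared 0 line(s) (total 0); column heights now [0 6 6 6 6 0], max=6
Drop 4: S rot3 at col 4 lands with bottom-row=5; cleared 0 line(s) (total 0); column heights now [0 6 6 6 8 7], max=8
Drop 5: O rot1 at col 2 lands with bottom-row=6; cleared 0 line(s) (total 0); column heights now [0 6 8 8 8 7], max=8
Drop 6: S rot2 at col 0 lands with bottom-row=7; cleared 0 line(s) (total 0); column heights now [8 9 9 8 8 7], max=9

Answer: 8 9 9 8 8 7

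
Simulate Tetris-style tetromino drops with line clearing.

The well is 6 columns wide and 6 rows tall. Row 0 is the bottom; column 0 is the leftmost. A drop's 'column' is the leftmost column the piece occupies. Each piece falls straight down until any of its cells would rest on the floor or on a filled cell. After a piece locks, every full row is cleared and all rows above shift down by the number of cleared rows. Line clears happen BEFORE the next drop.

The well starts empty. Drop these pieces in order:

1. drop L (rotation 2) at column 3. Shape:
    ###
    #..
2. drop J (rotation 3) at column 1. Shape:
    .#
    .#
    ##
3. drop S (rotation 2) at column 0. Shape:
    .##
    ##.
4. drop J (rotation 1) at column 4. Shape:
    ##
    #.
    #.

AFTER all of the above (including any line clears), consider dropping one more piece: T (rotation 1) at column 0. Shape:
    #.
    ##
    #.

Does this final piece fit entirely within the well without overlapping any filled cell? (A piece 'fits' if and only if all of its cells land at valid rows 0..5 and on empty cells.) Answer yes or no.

Answer: yes

Derivation:
Drop 1: L rot2 at col 3 lands with bottom-row=0; cleared 0 line(s) (total 0); column heights now [0 0 0 2 2 2], max=2
Drop 2: J rot3 at col 1 lands with bottom-row=0; cleared 0 line(s) (total 0); column heights now [0 1 3 2 2 2], max=3
Drop 3: S rot2 at col 0 lands with bottom-row=2; cleared 0 line(s) (total 0); column heights now [3 4 4 2 2 2], max=4
Drop 4: J rot1 at col 4 lands with bottom-row=2; cleared 0 line(s) (total 0); column heights now [3 4 4 2 5 5], max=5
Test piece T rot1 at col 0 (width 2): heights before test = [3 4 4 2 5 5]; fits = True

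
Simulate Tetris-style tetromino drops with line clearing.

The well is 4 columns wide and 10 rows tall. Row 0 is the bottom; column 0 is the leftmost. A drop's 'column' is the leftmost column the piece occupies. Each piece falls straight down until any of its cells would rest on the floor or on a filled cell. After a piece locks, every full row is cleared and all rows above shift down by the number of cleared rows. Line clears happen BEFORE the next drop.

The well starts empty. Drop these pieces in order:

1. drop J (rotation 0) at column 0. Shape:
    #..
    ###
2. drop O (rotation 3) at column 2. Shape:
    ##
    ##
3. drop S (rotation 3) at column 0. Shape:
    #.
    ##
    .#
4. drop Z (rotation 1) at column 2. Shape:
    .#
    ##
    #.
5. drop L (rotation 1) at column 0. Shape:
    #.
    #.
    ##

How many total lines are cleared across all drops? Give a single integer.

Answer: 3

Derivation:
Drop 1: J rot0 at col 0 lands with bottom-row=0; cleared 0 line(s) (total 0); column heights now [2 1 1 0], max=2
Drop 2: O rot3 at col 2 lands with bottom-row=1; cleared 0 line(s) (total 0); column heights now [2 1 3 3], max=3
Drop 3: S rot3 at col 0 lands with bottom-row=1; cleared 2 line(s) (total 2); column heights now [2 1 1 0], max=2
Drop 4: Z rot1 at col 2 lands with bottom-row=1; cleared 0 line(s) (total 2); column heights now [2 1 3 4], max=4
Drop 5: L rot1 at col 0 lands with bottom-row=2; cleared 1 line(s) (total 3); column heights now [4 1 2 3], max=4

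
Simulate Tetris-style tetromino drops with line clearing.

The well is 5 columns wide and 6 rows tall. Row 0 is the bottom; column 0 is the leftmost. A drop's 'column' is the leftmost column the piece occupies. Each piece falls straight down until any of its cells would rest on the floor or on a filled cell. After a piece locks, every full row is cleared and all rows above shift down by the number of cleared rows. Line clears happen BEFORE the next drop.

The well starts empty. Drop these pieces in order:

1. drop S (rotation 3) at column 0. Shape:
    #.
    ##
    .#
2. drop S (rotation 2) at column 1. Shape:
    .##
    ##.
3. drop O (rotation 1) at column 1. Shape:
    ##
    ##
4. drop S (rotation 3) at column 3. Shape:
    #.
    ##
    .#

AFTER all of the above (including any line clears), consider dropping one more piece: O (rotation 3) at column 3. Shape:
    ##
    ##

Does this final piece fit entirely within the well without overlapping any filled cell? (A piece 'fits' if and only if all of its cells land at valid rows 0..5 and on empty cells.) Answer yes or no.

Drop 1: S rot3 at col 0 lands with bottom-row=0; cleared 0 line(s) (total 0); column heights now [3 2 0 0 0], max=3
Drop 2: S rot2 at col 1 lands with bottom-row=2; cleared 0 line(s) (total 0); column heights now [3 3 4 4 0], max=4
Drop 3: O rot1 at col 1 lands with bottom-row=4; cleared 0 line(s) (total 0); column heights now [3 6 6 4 0], max=6
Drop 4: S rot3 at col 3 lands with bottom-row=3; cleared 0 line(s) (total 0); column heights now [3 6 6 6 5], max=6
Test piece O rot3 at col 3 (width 2): heights before test = [3 6 6 6 5]; fits = False

Answer: no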